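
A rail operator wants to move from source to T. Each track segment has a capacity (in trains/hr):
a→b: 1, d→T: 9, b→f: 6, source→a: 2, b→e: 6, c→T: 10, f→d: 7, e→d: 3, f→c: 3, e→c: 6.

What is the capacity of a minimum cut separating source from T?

1

Max flow = 1 (via 1 augmenting path).
In the residual at optimum, the set reachable from source is {a, source}.
Cut edges: a→b (cap 1). Sum = 1.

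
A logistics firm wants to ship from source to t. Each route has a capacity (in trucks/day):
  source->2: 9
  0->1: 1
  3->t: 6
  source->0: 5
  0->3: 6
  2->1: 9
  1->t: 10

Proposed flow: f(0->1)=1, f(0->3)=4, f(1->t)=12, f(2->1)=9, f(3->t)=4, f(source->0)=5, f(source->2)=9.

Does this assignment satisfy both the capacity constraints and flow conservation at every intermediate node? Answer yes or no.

No

Capacity violated on 1->t: flow 12 > capacity 10.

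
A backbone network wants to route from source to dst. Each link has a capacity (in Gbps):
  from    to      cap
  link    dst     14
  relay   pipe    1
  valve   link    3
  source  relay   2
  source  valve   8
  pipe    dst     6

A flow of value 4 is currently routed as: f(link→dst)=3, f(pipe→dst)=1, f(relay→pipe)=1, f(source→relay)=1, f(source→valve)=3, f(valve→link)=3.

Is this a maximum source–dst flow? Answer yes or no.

Yes

Residual reachable from source: {relay, source, valve}; dst is not reachable.
Saturated cut: relay→pipe, valve→link with total capacity 4 = current flow value. Flow is maximum.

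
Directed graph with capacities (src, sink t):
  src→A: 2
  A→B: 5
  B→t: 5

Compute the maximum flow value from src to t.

Augment src→A→B→t: bottleneck 2. Total 2.
No augmenting path remains in the residual graph.

2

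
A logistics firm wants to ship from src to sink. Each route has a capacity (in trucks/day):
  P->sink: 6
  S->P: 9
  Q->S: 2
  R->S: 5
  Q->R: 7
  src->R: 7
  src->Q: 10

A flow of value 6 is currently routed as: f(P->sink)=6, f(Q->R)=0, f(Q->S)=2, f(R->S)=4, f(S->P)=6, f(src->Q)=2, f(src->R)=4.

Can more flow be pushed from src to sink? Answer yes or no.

No

Residual reachable from src: {P, Q, R, S, src}; sink is not reachable.
Saturated cut: P->sink with total capacity 6 = current flow value. Flow is maximum.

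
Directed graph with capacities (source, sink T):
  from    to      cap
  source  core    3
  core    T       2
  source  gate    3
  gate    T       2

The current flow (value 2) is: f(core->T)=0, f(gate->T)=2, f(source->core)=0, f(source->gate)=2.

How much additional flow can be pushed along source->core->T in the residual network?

Residual capacities along the path: source->core: 3, core->T: 2.
Minimum is 2.

2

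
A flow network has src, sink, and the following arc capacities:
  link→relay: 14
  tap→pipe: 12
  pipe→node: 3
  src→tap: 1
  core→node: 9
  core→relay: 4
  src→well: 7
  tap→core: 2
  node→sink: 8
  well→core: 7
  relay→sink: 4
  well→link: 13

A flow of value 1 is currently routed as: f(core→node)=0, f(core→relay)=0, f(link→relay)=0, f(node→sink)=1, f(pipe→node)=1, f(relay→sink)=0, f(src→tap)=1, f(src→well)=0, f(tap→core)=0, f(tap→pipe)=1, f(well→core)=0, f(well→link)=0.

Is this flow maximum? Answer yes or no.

No

Residual path src→well→core→node→sink has bottleneck 7 > 0.
Pushing 7 along it raises the flow to 8, so the given flow is not maximum.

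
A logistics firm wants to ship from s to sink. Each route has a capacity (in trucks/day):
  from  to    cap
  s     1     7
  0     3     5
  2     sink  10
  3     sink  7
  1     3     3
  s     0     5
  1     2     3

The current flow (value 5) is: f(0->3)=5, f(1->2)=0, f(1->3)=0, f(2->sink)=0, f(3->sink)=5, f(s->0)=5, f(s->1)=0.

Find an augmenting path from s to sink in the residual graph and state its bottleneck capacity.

s->1->3->sink, bottleneck 2

Residual along s->1->3->sink: s->1: 7, 1->3: 3, 3->sink: 2.
Bottleneck = min = 2.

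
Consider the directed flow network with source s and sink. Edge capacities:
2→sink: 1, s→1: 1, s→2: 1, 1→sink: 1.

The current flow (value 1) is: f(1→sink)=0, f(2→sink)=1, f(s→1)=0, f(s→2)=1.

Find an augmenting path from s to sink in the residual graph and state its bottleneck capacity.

Residual along s→1→sink: s→1: 1, 1→sink: 1.
Bottleneck = min = 1.

s→1→sink, bottleneck 1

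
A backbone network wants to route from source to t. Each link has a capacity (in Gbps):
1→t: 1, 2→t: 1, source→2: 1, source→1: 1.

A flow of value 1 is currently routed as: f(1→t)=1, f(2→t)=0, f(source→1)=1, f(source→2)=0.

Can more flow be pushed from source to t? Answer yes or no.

Residual path source→2→t has bottleneck 1 > 0.
Pushing 1 along it raises the flow to 2, so the given flow is not maximum.

Yes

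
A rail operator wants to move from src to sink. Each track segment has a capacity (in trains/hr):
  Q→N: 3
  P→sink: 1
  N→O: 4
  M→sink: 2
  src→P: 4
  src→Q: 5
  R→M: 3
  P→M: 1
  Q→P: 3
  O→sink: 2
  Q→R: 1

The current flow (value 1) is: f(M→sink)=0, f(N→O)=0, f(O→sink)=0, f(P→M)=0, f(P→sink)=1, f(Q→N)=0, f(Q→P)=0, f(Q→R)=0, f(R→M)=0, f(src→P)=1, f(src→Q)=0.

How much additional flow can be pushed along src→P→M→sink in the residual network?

Residual capacities along the path: src→P: 3, P→M: 1, M→sink: 2.
Minimum is 1.

1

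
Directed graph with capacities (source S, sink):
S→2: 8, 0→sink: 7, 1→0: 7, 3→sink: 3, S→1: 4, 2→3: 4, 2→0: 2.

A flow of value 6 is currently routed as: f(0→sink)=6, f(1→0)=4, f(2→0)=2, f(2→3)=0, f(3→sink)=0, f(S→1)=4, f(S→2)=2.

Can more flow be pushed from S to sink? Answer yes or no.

Residual path S→2→3→sink has bottleneck 3 > 0.
Pushing 3 along it raises the flow to 9, so the given flow is not maximum.

Yes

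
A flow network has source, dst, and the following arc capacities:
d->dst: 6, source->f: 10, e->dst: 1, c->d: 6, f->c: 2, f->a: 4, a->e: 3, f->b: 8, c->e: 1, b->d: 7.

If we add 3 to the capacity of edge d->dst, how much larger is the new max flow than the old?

3

Original max flow = 7.
After raising cap(d->dst), augmenting paths through that edge carry 3 more units.
New max flow = 10. Increase = 3.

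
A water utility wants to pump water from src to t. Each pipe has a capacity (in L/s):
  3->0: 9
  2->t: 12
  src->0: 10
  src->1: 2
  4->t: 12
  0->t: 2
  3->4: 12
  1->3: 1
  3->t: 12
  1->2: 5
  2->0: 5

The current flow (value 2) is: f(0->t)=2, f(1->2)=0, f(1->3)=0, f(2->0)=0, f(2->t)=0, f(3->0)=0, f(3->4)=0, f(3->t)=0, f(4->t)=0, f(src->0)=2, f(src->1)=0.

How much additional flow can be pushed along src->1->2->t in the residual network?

2

Residual capacities along the path: src->1: 2, 1->2: 5, 2->t: 12.
Minimum is 2.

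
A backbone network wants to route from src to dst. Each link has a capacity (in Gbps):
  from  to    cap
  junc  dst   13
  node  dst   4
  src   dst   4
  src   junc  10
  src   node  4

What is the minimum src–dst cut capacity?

Max flow = 18 (via 3 augmenting paths).
In the residual at optimum, the set reachable from src is {src}.
Cut edges: src→junc (cap 10), src→node (cap 4), src→dst (cap 4). Sum = 18.

18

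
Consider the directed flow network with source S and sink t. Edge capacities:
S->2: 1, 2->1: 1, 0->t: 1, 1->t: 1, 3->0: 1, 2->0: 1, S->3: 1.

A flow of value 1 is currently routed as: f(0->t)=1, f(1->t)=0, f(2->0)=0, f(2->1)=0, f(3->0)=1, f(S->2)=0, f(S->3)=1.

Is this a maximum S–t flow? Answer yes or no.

No

Residual path S->2->1->t has bottleneck 1 > 0.
Pushing 1 along it raises the flow to 2, so the given flow is not maximum.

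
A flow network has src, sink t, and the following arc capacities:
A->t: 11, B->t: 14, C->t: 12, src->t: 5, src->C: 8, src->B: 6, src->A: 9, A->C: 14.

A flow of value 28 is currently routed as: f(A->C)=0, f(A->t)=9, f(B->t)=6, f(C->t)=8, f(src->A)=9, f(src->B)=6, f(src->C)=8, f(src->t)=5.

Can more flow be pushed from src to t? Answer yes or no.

No

Residual reachable from src: {src}; t is not reachable.
Saturated cut: src->A, src->C, src->B, src->t with total capacity 28 = current flow value. Flow is maximum.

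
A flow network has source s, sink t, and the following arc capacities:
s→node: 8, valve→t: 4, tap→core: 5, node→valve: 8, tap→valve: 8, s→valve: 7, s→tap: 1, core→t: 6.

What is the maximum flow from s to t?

Augment s→valve→t: bottleneck 4. Total 4.
Augment s→tap→core→t: bottleneck 1. Total 5.
No augmenting path remains in the residual graph.

5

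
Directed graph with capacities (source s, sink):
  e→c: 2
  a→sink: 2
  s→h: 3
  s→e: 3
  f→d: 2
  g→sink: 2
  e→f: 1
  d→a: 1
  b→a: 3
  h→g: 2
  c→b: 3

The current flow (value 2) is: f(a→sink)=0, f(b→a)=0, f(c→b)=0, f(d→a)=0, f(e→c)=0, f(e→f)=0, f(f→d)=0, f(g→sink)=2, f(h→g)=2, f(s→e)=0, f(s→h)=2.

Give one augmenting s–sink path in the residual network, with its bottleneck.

Residual along s→e→f→d→a→sink: s→e: 3, e→f: 1, f→d: 2, d→a: 1, a→sink: 2.
Bottleneck = min = 1.

s→e→f→d→a→sink, bottleneck 1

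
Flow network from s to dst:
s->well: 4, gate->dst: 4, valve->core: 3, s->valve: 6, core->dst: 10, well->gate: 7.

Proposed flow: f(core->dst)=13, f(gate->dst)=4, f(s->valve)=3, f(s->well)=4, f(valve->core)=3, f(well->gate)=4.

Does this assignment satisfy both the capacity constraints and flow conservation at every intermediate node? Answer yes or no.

Capacity violated on core->dst: flow 13 > capacity 10.

No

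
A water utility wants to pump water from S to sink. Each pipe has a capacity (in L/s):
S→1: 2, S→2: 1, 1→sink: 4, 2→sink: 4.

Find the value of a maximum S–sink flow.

Augment S→2→sink: bottleneck 1. Total 1.
Augment S→1→sink: bottleneck 2. Total 3.
No augmenting path remains in the residual graph.

3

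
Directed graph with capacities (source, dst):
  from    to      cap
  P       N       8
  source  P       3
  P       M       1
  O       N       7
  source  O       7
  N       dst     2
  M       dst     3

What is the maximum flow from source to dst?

Augment source→O→N→dst: bottleneck 2. Total 2.
Augment source→P→M→dst: bottleneck 1. Total 3.
No augmenting path remains in the residual graph.

3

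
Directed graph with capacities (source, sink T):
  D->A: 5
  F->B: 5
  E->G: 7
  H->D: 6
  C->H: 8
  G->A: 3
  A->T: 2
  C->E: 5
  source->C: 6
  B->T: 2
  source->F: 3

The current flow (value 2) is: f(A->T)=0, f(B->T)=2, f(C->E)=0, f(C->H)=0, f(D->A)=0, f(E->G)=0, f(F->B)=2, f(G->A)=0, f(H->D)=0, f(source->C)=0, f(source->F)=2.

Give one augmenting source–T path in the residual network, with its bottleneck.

Residual along source->C->E->G->A->T: source->C: 6, C->E: 5, E->G: 7, G->A: 3, A->T: 2.
Bottleneck = min = 2.

source->C->E->G->A->T, bottleneck 2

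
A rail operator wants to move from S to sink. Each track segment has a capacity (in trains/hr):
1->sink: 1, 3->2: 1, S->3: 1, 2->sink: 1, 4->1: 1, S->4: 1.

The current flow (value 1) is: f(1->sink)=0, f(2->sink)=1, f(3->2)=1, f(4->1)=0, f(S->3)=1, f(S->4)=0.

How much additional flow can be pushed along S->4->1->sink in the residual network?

1

Residual capacities along the path: S->4: 1, 4->1: 1, 1->sink: 1.
Minimum is 1.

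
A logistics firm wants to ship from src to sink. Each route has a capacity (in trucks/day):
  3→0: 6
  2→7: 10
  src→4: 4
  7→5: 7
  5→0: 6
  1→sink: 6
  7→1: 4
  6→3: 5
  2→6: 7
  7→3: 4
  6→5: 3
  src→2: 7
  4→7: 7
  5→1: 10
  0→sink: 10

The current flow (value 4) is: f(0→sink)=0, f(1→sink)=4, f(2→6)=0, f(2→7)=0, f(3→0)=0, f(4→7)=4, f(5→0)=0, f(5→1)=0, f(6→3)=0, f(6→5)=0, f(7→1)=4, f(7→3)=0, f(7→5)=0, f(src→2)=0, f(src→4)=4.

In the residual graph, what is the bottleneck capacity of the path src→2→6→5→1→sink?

2

Residual capacities along the path: src→2: 7, 2→6: 7, 6→5: 3, 5→1: 10, 1→sink: 2.
Minimum is 2.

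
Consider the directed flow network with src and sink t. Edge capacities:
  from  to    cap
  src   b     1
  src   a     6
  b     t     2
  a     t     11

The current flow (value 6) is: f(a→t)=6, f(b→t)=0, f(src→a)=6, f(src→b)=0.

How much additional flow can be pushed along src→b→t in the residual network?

1

Residual capacities along the path: src→b: 1, b→t: 2.
Minimum is 1.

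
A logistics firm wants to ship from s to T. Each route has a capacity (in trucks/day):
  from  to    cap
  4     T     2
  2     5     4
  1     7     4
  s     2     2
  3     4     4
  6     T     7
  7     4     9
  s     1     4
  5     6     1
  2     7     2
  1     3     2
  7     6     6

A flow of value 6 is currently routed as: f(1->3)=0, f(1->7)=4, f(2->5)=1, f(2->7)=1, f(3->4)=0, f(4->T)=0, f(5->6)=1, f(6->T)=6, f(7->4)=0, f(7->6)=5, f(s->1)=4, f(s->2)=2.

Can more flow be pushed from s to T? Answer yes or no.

Residual reachable from s: {s}; T is not reachable.
Saturated cut: s->2, s->1 with total capacity 6 = current flow value. Flow is maximum.

No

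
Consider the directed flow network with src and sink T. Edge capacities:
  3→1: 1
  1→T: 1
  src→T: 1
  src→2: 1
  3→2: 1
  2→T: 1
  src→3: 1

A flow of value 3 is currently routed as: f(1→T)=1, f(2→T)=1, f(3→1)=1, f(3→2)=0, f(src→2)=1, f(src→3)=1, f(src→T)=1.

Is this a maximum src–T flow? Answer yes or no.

Residual reachable from src: {src}; T is not reachable.
Saturated cut: src→3, src→2, src→T with total capacity 3 = current flow value. Flow is maximum.

Yes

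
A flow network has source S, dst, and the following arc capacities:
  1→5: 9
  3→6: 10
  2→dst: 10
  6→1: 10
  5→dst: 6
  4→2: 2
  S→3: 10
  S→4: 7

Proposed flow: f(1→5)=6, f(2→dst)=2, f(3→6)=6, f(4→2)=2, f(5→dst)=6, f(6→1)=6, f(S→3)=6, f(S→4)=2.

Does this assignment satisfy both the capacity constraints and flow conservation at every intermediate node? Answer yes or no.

Every edge has 0 ≤ f(e) ≤ cap(e).
At each intermediate node, inflow equals outflow.

Yes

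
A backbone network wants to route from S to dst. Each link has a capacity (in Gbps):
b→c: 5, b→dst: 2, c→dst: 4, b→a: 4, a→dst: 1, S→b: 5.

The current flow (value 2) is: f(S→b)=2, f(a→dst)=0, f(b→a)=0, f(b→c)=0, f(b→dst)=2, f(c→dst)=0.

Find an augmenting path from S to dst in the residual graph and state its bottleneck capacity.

Residual along S→b→c→dst: S→b: 3, b→c: 5, c→dst: 4.
Bottleneck = min = 3.

S→b→c→dst, bottleneck 3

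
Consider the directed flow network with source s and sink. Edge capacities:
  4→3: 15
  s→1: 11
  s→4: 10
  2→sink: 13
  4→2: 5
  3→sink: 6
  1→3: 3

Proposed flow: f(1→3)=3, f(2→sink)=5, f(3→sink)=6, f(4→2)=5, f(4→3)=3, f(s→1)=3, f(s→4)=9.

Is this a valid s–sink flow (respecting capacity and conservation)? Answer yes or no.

Conservation fails at 4: inflow 9 ≠ outflow 8.

No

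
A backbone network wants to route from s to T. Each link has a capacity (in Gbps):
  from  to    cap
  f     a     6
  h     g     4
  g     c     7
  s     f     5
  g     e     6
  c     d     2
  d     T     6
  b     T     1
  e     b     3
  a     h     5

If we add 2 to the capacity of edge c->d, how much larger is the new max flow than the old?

1

Original max flow = 3.
After raising cap(c->d), augmenting paths through that edge carry 1 more unit.
New max flow = 4. Increase = 1.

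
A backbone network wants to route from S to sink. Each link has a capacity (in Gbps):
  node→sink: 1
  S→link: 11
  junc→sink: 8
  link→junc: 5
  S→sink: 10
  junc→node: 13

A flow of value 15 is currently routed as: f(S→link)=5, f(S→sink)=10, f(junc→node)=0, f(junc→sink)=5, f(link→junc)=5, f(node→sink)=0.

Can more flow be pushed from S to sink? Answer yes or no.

No

Residual reachable from S: {S, link}; sink is not reachable.
Saturated cut: S→sink, link→junc with total capacity 15 = current flow value. Flow is maximum.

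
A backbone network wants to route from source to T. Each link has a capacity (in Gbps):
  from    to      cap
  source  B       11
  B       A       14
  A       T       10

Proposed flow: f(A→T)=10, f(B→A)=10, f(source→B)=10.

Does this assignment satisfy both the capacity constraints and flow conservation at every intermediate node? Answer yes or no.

Yes

Every edge has 0 ≤ f(e) ≤ cap(e).
At each intermediate node, inflow equals outflow.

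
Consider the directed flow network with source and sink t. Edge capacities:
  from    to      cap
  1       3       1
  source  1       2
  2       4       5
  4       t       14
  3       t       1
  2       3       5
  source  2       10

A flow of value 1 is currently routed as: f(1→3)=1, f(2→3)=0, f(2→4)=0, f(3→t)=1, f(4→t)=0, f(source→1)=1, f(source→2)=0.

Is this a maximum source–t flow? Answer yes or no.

Residual path source→2→4→t has bottleneck 5 > 0.
Pushing 5 along it raises the flow to 6, so the given flow is not maximum.

No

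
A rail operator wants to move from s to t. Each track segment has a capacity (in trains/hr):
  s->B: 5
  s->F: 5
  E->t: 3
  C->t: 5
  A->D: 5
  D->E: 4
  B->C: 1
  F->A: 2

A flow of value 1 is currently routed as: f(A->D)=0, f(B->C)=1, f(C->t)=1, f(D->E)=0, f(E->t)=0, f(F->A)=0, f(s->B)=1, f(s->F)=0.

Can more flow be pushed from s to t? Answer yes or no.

Yes

Residual path s->F->A->D->E->t has bottleneck 2 > 0.
Pushing 2 along it raises the flow to 3, so the given flow is not maximum.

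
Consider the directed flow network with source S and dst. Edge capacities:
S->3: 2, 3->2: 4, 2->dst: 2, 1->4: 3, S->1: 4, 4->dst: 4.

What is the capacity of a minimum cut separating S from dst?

5

Max flow = 5 (via 2 augmenting paths).
In the residual at optimum, the set reachable from S is {1, S}.
Cut edges: 1->4 (cap 3), S->3 (cap 2). Sum = 5.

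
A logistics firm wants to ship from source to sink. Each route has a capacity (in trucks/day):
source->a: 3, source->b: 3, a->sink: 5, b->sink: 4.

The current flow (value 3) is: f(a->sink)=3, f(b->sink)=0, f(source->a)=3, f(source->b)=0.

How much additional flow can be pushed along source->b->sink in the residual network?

3

Residual capacities along the path: source->b: 3, b->sink: 4.
Minimum is 3.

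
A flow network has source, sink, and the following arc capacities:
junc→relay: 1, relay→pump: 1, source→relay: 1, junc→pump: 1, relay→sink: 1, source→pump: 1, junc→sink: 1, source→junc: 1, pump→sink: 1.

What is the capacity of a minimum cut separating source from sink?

3

Max flow = 3 (via 3 augmenting paths).
In the residual at optimum, the set reachable from source is {source}.
Cut edges: source→junc (cap 1), source→relay (cap 1), source→pump (cap 1). Sum = 3.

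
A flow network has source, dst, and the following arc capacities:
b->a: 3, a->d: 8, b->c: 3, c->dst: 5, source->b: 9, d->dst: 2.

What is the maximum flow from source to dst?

5

Augment source->b->c->dst: bottleneck 3. Total 3.
Augment source->b->a->d->dst: bottleneck 2. Total 5.
No augmenting path remains in the residual graph.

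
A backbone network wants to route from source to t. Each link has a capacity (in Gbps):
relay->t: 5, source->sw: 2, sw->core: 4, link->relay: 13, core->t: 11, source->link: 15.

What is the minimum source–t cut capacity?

Max flow = 7 (via 2 augmenting paths).
In the residual at optimum, the set reachable from source is {link, relay, source}.
Cut edges: source->sw (cap 2), relay->t (cap 5). Sum = 7.

7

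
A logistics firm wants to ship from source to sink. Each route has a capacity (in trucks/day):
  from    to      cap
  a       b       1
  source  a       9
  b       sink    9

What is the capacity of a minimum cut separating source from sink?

1

Max flow = 1 (via 1 augmenting path).
In the residual at optimum, the set reachable from source is {a, source}.
Cut edges: a->b (cap 1). Sum = 1.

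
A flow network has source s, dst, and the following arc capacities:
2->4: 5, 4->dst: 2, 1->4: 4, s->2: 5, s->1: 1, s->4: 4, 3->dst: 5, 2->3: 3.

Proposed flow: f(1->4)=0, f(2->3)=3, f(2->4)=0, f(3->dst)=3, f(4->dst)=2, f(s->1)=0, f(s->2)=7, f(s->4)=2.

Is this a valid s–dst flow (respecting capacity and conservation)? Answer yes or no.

No

Capacity violated on s->2: flow 7 > capacity 5.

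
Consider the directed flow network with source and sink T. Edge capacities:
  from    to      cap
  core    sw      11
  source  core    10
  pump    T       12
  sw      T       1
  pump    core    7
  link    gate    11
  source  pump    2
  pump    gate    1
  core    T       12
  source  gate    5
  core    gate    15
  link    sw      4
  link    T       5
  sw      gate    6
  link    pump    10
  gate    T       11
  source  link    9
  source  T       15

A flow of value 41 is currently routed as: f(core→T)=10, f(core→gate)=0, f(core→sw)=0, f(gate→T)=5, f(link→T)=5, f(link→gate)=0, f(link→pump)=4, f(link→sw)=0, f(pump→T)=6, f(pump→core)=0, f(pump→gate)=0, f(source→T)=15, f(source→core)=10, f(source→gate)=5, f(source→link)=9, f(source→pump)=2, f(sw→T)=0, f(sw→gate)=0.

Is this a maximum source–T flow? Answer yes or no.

Yes

Residual reachable from source: {source}; T is not reachable.
Saturated cut: source→link, source→pump, source→core, source→gate, source→T with total capacity 41 = current flow value. Flow is maximum.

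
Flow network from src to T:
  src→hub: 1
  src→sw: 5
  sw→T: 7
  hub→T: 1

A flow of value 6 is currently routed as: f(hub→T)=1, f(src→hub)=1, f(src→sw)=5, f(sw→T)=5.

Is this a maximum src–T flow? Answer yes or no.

Residual reachable from src: {src}; T is not reachable.
Saturated cut: src→sw, src→hub with total capacity 6 = current flow value. Flow is maximum.

Yes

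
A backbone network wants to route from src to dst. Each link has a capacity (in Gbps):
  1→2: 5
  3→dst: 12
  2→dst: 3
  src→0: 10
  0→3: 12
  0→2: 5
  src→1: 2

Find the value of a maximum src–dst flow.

12

Augment src→0→3→dst: bottleneck 10. Total 10.
Augment src→1→2→dst: bottleneck 2. Total 12.
No augmenting path remains in the residual graph.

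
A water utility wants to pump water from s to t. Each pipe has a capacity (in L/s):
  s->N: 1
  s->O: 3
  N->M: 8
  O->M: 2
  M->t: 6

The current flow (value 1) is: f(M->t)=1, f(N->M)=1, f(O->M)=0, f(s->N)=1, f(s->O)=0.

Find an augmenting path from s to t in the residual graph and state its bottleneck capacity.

s->O->M->t, bottleneck 2

Residual along s->O->M->t: s->O: 3, O->M: 2, M->t: 5.
Bottleneck = min = 2.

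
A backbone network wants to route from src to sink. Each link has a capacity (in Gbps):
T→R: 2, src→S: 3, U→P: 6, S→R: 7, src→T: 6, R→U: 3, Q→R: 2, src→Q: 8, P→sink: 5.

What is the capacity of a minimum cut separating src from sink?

Max flow = 3 (via 1 augmenting path).
In the residual at optimum, the set reachable from src is {Q, R, S, T, src}.
Cut edges: R→U (cap 3). Sum = 3.

3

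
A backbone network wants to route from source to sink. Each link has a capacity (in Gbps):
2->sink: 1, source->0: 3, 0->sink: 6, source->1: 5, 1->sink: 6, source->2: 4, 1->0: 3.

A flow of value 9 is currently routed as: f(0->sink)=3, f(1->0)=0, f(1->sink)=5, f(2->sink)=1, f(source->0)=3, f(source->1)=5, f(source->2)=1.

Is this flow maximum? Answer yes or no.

Yes

Residual reachable from source: {2, source}; sink is not reachable.
Saturated cut: source->1, source->0, 2->sink with total capacity 9 = current flow value. Flow is maximum.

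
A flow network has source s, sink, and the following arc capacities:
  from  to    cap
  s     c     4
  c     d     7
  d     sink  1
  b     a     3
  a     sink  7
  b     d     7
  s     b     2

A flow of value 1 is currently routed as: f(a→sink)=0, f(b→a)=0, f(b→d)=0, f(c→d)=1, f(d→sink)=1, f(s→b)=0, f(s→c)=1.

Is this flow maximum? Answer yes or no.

Residual path s→b→a→sink has bottleneck 2 > 0.
Pushing 2 along it raises the flow to 3, so the given flow is not maximum.

No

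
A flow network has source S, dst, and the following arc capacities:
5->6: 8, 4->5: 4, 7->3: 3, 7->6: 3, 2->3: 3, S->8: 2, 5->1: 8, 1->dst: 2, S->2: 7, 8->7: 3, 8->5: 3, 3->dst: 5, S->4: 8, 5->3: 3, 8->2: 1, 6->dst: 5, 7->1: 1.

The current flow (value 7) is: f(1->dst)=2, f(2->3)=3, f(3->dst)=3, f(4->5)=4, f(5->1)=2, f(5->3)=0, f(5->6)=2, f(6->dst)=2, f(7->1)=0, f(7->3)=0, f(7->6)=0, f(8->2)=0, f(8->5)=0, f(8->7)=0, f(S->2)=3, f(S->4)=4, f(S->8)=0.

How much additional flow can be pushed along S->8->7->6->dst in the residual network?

Residual capacities along the path: S->8: 2, 8->7: 3, 7->6: 3, 6->dst: 3.
Minimum is 2.

2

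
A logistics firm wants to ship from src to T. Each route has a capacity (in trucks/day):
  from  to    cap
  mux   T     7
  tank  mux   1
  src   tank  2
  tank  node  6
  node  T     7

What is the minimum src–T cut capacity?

Max flow = 2 (via 1 augmenting path).
In the residual at optimum, the set reachable from src is {src}.
Cut edges: src→tank (cap 2). Sum = 2.

2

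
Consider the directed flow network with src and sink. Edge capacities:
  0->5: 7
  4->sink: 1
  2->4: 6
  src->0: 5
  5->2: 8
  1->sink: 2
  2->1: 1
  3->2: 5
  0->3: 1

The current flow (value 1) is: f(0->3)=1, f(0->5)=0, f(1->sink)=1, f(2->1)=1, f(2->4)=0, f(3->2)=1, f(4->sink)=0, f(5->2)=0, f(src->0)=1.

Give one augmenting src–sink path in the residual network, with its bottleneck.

Residual along src->0->5->2->4->sink: src->0: 4, 0->5: 7, 5->2: 8, 2->4: 6, 4->sink: 1.
Bottleneck = min = 1.

src->0->5->2->4->sink, bottleneck 1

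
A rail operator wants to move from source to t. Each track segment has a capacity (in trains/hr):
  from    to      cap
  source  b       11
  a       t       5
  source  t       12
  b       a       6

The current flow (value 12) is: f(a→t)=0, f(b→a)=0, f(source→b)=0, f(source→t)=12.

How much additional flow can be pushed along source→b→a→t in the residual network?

Residual capacities along the path: source→b: 11, b→a: 6, a→t: 5.
Minimum is 5.

5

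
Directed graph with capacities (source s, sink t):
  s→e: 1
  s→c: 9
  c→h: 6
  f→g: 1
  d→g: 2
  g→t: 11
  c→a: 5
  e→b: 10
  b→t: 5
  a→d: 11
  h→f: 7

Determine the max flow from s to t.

4

Augment s→e→b→t: bottleneck 1. Total 1.
Augment s→c→h→f→g→t: bottleneck 1. Total 2.
Augment s→c→a→d→g→t: bottleneck 2. Total 4.
No augmenting path remains in the residual graph.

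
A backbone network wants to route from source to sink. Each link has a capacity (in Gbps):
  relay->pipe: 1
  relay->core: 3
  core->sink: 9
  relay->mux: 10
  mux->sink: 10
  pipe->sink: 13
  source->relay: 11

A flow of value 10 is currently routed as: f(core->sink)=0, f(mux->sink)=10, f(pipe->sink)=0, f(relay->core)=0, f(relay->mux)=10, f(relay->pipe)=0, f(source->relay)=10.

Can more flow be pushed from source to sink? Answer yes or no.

Yes

Residual path source->relay->pipe->sink has bottleneck 1 > 0.
Pushing 1 along it raises the flow to 11, so the given flow is not maximum.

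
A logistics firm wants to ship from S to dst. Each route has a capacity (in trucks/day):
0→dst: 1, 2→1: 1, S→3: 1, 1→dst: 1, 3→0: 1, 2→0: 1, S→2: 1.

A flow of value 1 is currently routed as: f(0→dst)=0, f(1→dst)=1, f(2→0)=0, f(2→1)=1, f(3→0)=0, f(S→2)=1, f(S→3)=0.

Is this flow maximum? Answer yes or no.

Residual path S→3→0→dst has bottleneck 1 > 0.
Pushing 1 along it raises the flow to 2, so the given flow is not maximum.

No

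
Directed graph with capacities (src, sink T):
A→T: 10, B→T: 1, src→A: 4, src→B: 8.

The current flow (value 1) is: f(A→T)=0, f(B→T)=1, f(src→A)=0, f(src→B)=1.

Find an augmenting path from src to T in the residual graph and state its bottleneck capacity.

src→A→T, bottleneck 4

Residual along src→A→T: src→A: 4, A→T: 10.
Bottleneck = min = 4.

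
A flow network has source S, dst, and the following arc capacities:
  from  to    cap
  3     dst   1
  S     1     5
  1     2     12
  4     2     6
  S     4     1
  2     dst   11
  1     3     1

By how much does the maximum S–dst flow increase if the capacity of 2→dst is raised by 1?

Original max flow = 6.
Edge 2→dst does not cross the min cut (source side {S}), so extra capacity there cannot help.
New max flow = 6. Increase = 0.

0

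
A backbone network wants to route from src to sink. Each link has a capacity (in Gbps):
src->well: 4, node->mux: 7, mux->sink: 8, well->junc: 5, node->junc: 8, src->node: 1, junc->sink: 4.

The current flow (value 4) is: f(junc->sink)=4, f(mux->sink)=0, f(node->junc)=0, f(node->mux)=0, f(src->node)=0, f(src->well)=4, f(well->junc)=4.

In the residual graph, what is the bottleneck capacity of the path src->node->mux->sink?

Residual capacities along the path: src->node: 1, node->mux: 7, mux->sink: 8.
Minimum is 1.

1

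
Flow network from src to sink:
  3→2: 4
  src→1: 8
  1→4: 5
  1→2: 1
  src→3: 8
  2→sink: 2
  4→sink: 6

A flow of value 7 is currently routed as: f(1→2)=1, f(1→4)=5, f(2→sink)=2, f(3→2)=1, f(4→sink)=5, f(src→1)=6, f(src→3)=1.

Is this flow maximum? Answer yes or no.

Yes

Residual reachable from src: {1, 2, 3, src}; sink is not reachable.
Saturated cut: 1→4, 2→sink with total capacity 7 = current flow value. Flow is maximum.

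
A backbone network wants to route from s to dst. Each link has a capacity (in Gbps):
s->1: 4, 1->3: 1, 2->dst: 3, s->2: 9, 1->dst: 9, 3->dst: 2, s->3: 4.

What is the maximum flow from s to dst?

Augment s->1->dst: bottleneck 4. Total 4.
Augment s->3->dst: bottleneck 2. Total 6.
Augment s->2->dst: bottleneck 3. Total 9.
No augmenting path remains in the residual graph.

9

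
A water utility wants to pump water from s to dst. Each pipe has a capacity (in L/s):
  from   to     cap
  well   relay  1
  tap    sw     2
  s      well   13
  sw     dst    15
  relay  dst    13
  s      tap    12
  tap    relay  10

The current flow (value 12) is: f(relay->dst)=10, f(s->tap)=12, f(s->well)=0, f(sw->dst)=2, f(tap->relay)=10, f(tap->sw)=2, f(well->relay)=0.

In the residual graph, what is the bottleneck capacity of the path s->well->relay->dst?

1

Residual capacities along the path: s->well: 13, well->relay: 1, relay->dst: 3.
Minimum is 1.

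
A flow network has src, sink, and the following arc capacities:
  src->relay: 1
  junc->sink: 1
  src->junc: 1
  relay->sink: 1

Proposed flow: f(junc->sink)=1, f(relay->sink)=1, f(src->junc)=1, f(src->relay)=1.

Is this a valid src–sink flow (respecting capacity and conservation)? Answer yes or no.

Every edge has 0 ≤ f(e) ≤ cap(e).
At each intermediate node, inflow equals outflow.

Yes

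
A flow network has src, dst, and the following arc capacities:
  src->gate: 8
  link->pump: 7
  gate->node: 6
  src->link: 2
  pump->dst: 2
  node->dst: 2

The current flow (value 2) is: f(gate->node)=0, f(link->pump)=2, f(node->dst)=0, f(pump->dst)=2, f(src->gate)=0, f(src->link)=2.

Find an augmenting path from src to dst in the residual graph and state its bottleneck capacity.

src->gate->node->dst, bottleneck 2

Residual along src->gate->node->dst: src->gate: 8, gate->node: 6, node->dst: 2.
Bottleneck = min = 2.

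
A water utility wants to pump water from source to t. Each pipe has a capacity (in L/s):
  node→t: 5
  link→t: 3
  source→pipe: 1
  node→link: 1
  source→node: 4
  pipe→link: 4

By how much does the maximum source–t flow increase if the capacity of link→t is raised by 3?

0

Original max flow = 5.
Edge link→t does not cross the min cut (source side {source}), so extra capacity there cannot help.
New max flow = 5. Increase = 0.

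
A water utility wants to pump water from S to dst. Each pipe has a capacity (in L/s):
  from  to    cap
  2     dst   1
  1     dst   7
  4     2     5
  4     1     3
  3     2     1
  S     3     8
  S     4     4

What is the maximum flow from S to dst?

Augment S->4->1->dst: bottleneck 3. Total 3.
Augment S->4->2->dst: bottleneck 1. Total 4.
No augmenting path remains in the residual graph.

4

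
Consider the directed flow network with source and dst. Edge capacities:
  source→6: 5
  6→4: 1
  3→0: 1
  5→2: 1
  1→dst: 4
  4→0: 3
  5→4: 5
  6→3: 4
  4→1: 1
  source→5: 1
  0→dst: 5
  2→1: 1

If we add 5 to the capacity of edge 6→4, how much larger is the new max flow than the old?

3

Original max flow = 3.
After raising cap(6→4), augmenting paths through that edge carry 3 more units.
New max flow = 6. Increase = 3.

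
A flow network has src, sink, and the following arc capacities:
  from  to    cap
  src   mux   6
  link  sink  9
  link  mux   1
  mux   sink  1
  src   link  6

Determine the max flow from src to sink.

7

Augment src→link→sink: bottleneck 6. Total 6.
Augment src→mux→sink: bottleneck 1. Total 7.
No augmenting path remains in the residual graph.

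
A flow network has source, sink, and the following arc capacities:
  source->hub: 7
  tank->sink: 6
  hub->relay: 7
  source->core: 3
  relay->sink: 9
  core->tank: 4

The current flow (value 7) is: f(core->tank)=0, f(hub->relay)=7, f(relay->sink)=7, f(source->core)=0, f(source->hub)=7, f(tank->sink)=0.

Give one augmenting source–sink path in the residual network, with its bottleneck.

source->core->tank->sink, bottleneck 3

Residual along source->core->tank->sink: source->core: 3, core->tank: 4, tank->sink: 6.
Bottleneck = min = 3.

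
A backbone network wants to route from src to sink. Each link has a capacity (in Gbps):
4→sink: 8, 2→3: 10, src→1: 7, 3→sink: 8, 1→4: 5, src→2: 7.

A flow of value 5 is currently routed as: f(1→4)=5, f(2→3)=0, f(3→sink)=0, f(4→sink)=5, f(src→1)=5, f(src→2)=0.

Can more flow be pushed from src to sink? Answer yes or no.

Yes

Residual path src→2→3→sink has bottleneck 7 > 0.
Pushing 7 along it raises the flow to 12, so the given flow is not maximum.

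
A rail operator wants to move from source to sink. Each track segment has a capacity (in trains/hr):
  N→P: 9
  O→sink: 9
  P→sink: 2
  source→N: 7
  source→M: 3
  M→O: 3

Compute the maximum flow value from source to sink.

Augment source→N→P→sink: bottleneck 2. Total 2.
Augment source→M→O→sink: bottleneck 3. Total 5.
No augmenting path remains in the residual graph.

5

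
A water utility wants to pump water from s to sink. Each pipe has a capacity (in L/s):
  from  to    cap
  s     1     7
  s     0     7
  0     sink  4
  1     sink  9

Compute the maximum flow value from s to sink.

Augment s->1->sink: bottleneck 7. Total 7.
Augment s->0->sink: bottleneck 4. Total 11.
No augmenting path remains in the residual graph.

11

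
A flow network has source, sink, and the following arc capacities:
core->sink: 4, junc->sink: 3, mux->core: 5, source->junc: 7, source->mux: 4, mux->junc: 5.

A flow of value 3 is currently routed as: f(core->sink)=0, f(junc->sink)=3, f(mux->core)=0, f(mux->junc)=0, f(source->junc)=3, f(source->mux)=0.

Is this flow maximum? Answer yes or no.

Residual path source->mux->core->sink has bottleneck 4 > 0.
Pushing 4 along it raises the flow to 7, so the given flow is not maximum.

No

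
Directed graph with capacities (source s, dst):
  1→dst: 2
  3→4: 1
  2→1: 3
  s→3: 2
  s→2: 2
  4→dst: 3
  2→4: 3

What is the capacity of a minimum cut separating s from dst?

3

Max flow = 3 (via 2 augmenting paths).
In the residual at optimum, the set reachable from s is {3, s}.
Cut edges: s→2 (cap 2), 3→4 (cap 1). Sum = 3.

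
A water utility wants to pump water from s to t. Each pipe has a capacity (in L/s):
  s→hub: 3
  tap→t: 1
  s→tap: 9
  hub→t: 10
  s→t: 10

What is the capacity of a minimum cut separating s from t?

14

Max flow = 14 (via 3 augmenting paths).
In the residual at optimum, the set reachable from s is {s, tap}.
Cut edges: s→hub (cap 3), s→t (cap 10), tap→t (cap 1). Sum = 14.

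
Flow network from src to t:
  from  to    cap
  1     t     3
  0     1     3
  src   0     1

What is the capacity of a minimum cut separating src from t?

Max flow = 1 (via 1 augmenting path).
In the residual at optimum, the set reachable from src is {src}.
Cut edges: src→0 (cap 1). Sum = 1.

1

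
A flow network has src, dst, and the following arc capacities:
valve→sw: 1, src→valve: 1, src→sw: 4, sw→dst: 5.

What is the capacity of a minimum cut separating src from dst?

Max flow = 5 (via 2 augmenting paths).
In the residual at optimum, the set reachable from src is {src}.
Cut edges: src→valve (cap 1), src→sw (cap 4). Sum = 5.

5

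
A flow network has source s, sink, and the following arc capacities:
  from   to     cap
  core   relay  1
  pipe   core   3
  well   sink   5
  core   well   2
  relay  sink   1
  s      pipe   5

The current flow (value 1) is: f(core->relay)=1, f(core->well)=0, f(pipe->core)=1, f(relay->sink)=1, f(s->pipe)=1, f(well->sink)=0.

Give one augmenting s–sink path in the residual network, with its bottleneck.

s->pipe->core->well->sink, bottleneck 2

Residual along s->pipe->core->well->sink: s->pipe: 4, pipe->core: 2, core->well: 2, well->sink: 5.
Bottleneck = min = 2.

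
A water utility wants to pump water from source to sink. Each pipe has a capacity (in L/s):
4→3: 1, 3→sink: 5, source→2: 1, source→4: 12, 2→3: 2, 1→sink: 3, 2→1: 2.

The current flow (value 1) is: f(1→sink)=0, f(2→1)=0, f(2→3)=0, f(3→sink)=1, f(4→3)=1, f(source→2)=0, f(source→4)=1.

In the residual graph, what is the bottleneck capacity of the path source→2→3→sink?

Residual capacities along the path: source→2: 1, 2→3: 2, 3→sink: 4.
Minimum is 1.

1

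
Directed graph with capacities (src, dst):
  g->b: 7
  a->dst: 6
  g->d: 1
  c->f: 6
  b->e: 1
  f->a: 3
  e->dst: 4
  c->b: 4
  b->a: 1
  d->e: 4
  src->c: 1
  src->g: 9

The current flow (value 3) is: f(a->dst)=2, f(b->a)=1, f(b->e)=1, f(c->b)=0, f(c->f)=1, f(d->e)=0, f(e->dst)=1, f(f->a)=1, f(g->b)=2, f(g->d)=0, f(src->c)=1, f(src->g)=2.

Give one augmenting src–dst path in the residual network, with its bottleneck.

Residual along src->g->d->e->dst: src->g: 7, g->d: 1, d->e: 4, e->dst: 3.
Bottleneck = min = 1.

src->g->d->e->dst, bottleneck 1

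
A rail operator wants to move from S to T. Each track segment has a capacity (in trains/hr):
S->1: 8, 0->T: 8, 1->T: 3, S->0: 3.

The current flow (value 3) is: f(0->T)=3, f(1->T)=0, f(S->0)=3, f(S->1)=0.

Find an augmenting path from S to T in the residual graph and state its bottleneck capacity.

Residual along S->1->T: S->1: 8, 1->T: 3.
Bottleneck = min = 3.

S->1->T, bottleneck 3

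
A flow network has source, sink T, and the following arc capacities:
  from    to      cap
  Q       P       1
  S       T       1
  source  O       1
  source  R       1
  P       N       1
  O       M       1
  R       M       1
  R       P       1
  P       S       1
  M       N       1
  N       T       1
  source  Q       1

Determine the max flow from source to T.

2

Augment source→Q→P→S→T: bottleneck 1. Total 1.
Augment source→O→M→N→T: bottleneck 1. Total 2.
No augmenting path remains in the residual graph.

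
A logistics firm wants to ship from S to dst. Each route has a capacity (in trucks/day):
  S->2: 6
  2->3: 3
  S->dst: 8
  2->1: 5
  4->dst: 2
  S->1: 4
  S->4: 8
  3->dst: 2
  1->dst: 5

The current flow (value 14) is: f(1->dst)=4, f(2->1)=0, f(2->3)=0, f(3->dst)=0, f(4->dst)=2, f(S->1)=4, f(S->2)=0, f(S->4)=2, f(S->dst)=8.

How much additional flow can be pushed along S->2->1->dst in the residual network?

1

Residual capacities along the path: S->2: 6, 2->1: 5, 1->dst: 1.
Minimum is 1.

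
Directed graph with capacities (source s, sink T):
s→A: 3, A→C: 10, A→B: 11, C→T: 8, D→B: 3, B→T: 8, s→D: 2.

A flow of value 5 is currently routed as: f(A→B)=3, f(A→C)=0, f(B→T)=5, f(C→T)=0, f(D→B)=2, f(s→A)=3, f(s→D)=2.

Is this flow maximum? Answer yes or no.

Yes

Residual reachable from s: {s}; T is not reachable.
Saturated cut: s→D, s→A with total capacity 5 = current flow value. Flow is maximum.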